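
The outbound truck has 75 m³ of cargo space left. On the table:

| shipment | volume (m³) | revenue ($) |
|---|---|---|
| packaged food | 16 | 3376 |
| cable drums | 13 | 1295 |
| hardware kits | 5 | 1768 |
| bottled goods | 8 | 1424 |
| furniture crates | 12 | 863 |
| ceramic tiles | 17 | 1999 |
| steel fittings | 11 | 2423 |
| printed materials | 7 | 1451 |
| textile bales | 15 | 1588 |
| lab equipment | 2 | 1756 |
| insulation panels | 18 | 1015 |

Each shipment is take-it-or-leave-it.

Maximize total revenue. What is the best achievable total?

14361

Taking the top-ratio shipments first gives packaged food + hardware kits + bottled goods + ceramic tiles + steel fittings + printed materials + lab equipment for 14197 (66 m³).
The 8 m³ tied up in bottled goods is better spent on textile bales — total rises to 14361 (73 m³).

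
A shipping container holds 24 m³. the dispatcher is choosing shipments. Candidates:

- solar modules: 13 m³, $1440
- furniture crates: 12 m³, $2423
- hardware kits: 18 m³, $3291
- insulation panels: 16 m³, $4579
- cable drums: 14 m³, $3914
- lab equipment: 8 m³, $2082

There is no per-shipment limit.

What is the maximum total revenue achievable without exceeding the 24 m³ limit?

6661

The ratio ordering already packs tightly: insulation panels + lab equipment, 24 m³, 6661.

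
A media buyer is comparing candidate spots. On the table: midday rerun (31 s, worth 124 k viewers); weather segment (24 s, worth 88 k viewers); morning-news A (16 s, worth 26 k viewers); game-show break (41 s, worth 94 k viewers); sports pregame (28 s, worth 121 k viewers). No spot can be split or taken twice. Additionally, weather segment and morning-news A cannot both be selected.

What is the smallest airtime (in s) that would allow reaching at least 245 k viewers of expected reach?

59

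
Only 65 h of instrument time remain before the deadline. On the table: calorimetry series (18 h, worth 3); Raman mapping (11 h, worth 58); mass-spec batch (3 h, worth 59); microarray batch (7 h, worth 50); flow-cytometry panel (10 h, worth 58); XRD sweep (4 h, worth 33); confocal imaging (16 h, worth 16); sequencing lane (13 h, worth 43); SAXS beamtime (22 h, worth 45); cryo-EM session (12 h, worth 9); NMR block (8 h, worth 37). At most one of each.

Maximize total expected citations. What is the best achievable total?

340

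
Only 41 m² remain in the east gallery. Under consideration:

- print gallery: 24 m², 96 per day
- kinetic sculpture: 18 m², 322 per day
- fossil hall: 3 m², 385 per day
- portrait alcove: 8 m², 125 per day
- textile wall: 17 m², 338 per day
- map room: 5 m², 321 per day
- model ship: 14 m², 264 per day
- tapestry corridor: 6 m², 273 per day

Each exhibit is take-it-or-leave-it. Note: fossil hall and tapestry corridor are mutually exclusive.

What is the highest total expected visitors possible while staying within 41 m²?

1308

Taking fossil hall + textile wall + map room + model ship: 39 m² used, 1308 in expected visitors.
The closest alternative, kinetic sculpture + fossil hall + map room + model ship, reaches only 1292.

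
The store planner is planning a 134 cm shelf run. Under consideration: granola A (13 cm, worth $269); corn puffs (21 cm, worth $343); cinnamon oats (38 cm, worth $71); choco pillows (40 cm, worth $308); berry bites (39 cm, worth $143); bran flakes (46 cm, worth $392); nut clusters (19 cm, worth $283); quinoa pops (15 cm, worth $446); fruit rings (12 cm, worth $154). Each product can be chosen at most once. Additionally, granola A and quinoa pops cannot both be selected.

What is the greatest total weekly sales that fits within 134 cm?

1643

Taking corn puffs + choco pillows + bran flakes + quinoa pops + fruit rings: 134 cm used, 1643 in weekly sales.
The closest alternative, corn puffs + bran flakes + nut clusters + quinoa pops + fruit rings, reaches only 1618.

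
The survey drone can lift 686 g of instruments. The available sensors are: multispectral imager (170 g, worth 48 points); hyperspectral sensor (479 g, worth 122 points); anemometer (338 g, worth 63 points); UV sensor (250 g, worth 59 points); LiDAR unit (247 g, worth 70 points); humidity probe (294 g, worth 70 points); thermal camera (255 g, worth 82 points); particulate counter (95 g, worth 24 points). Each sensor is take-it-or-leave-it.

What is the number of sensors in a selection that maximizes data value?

The maximum data value within 686 g is 200.
multispectral imager + LiDAR unit + thermal camera hits 200 at 672 g.
Any selection reaching 200 contains exactly 3 sensors.

3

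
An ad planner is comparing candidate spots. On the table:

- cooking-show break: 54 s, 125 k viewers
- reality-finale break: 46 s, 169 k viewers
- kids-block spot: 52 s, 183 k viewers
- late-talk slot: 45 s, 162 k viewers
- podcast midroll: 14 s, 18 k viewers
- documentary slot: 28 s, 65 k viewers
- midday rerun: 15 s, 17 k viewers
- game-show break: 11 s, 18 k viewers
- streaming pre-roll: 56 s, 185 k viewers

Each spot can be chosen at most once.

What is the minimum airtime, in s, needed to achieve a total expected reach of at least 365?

108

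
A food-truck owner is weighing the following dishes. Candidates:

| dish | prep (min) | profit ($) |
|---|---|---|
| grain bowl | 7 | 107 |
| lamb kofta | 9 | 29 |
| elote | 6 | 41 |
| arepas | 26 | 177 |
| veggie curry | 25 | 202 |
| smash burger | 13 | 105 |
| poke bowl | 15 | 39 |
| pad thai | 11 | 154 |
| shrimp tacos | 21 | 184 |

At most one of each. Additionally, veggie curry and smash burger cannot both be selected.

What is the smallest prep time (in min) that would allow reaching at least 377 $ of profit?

Look for the lowest-prep combination reaching 377.
Taking grain bowl + elote + smash burger + pad thai gives 407 (≥ 377) for 37 min.
No combination under 37 min hits 377.

37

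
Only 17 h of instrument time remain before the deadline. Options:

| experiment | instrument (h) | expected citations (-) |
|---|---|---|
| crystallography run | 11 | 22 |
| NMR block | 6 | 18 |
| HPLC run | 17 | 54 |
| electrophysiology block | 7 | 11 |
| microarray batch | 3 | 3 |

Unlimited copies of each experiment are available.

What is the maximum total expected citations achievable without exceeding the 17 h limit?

The ratio ordering already packs tightly: HPLC run, 17 h, 54.
Nothing else within 17 h beats 54.

54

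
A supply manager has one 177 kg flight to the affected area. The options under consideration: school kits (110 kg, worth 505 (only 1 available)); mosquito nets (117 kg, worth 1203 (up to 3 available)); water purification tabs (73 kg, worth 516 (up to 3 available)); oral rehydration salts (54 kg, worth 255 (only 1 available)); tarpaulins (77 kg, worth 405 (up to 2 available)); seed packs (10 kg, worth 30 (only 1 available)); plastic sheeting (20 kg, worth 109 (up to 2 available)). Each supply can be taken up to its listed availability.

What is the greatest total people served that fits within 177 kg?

1458

Taking the top-ratio supplies first gives mosquito nets + seed packs + 2×plastic sheeting for 1451 (167 kg).
Replace seed packs and 2×plastic sheeting with oral rehydration salts: the trade gains 7 net, giving 1458 at 171 kg.
Nothing else within 177 kg beats 1458.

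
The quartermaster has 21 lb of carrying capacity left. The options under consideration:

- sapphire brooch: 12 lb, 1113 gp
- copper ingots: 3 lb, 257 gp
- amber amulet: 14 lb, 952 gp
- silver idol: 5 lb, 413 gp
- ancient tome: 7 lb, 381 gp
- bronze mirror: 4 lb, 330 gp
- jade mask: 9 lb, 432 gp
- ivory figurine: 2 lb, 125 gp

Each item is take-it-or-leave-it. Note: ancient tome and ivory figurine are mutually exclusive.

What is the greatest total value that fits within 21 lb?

A density-first pass picks sapphire brooch + copper ingots + silver idol — 1783 at 20 lb.
Dropping copper ingots frees 3 lb; slotting in bronze mirror (4 lb) lifts the total to 1856 at 21 lb.

1856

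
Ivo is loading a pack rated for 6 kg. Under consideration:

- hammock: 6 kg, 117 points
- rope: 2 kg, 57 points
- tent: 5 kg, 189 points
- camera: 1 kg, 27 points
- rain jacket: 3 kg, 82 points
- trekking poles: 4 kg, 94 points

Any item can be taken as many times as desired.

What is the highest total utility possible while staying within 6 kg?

216

Tent + camera uses 6 of the 6 kg and totals 216.
No other feasible combination exceeds 216.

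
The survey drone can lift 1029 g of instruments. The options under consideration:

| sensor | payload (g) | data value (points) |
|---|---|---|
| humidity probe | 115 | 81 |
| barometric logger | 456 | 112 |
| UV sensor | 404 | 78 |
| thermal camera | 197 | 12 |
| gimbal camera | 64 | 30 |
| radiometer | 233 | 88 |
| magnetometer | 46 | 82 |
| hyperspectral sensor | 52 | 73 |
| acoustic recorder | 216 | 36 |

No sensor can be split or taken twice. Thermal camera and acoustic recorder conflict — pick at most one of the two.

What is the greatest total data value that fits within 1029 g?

466

Best packing: humidity probe + barometric logger + gimbal camera + radiometer + magnetometer + hyperspectral sensor — 966 g, 466 total.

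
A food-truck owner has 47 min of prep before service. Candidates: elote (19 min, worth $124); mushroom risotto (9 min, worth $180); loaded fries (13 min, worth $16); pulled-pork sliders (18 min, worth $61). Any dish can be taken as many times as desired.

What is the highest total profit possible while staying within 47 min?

Density check — mushroom risotto 20.00, elote 6.53, pulled-pork sliders 3.39, loaded fries 1.23 are the best per min.
Taking 5×mushroom risotto: 45 min used, 900 in profit.
The spare 2 min is too small for any remaining dish, and no exchange beats 900.

900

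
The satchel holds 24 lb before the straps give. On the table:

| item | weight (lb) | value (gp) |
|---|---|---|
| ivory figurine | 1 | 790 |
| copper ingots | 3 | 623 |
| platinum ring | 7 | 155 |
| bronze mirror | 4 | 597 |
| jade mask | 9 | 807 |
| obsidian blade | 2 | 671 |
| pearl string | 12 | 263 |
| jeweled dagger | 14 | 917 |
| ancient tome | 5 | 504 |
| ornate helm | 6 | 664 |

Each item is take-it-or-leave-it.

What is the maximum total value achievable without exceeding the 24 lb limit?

The ratio heuristic lands on ivory figurine + copper ingots + bronze mirror + obsidian blade + ancient tome + ornate helm (3849) but leaves 3 lb idle.
Replace ornate helm with jade mask: the trade gains 143 net, giving 3992 at 24 lb.

3992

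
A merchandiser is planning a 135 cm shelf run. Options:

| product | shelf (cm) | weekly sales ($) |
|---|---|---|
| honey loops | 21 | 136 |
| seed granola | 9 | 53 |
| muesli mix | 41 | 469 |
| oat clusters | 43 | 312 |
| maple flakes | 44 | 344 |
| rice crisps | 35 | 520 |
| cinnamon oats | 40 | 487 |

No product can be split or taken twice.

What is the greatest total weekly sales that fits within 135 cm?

1529

Seed granola + muesli mix + rice crisps + cinnamon oats uses 125 of the 135 cm and totals 1529.
Next best is muesli mix + rice crisps + cinnamon oats at 1476 (116 cm) — short by 53.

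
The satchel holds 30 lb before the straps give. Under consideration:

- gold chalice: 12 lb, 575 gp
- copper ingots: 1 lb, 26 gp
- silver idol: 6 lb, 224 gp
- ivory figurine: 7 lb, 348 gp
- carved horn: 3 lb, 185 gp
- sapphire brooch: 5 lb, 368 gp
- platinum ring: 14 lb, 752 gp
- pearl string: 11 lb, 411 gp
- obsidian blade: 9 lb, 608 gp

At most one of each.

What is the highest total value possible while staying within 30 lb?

Greedy by ratio would take silver idol + ivory figurine + carved horn + sapphire brooch + obsidian blade: 30 lb used, total 1733.
Replace silver idol and ivory figurine with gold chalice + copper ingots: the trade gains 29 net, giving 1762 at 30 lb.
Runner-up copper ingots + sapphire brooch + platinum ring + obsidian blade tops out at 1754.

1762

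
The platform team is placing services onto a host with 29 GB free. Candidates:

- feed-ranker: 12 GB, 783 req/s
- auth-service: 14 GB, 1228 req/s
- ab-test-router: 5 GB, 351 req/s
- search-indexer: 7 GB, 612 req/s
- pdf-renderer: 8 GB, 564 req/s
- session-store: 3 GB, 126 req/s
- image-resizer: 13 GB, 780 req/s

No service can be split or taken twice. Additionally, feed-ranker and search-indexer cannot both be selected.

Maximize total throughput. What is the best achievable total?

The ratio ordering already packs tightly: auth-service + search-indexer + pdf-renderer, 29 GB, 2404.
No other feasible combination exceeds 2404.

2404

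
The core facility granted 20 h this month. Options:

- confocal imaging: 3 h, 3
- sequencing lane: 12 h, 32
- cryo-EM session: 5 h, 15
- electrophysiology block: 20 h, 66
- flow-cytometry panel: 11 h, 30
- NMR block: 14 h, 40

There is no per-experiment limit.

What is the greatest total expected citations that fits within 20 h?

By expected citations per h: electrophysiology block 3.30, cryo-EM session 3.00, NMR block 2.86 lead.
Electrophysiology block uses 20 of the 20 h and totals 66.

66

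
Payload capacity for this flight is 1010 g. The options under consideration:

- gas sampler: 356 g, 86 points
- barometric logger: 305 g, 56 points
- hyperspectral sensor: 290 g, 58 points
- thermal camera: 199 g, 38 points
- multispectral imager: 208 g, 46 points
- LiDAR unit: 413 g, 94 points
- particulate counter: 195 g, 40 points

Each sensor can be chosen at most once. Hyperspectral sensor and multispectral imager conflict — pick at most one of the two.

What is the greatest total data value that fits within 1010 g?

226

By data value per g: gas sampler 0.24, LiDAR unit 0.23, multispectral imager 0.22, particulate counter 0.21 lead.
Best packing: gas sampler + multispectral imager + LiDAR unit — 977 g, 226 total.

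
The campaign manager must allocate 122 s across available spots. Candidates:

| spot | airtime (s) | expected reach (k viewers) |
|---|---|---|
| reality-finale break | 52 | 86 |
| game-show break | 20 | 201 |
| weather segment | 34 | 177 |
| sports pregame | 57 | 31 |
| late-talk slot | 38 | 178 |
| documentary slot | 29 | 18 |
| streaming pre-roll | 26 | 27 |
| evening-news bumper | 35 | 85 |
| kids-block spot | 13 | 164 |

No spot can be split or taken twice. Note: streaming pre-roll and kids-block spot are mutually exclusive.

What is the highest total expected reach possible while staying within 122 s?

Game-show break + weather segment + late-talk slot + kids-block spot uses 105 of the 122 s and totals 720.
Next best is reality-finale break + game-show break + weather segment + kids-block spot at 628 (119 s) — short by 92.

720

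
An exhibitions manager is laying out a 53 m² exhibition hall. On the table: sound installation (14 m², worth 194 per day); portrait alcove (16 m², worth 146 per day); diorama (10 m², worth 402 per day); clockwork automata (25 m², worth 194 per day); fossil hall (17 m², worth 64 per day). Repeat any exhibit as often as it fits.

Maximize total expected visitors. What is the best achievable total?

2010

By expected visitors per m²: diorama 40.20, sound installation 13.86, portrait alcove 9.12 lead.
Best packing: 5×diorama — 50 m², 2010 total.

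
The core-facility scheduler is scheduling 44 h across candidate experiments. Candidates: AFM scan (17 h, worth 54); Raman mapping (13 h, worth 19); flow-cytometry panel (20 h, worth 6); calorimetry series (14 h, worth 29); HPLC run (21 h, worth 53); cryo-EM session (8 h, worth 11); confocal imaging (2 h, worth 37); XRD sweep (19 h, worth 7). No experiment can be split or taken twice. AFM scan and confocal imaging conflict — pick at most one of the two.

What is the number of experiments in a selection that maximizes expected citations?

Optimal total is 120.
For example Raman mapping + HPLC run + cryo-EM session + confocal imaging achieves it, using 44 h.
Every optimal selection uses 4 experiments.

4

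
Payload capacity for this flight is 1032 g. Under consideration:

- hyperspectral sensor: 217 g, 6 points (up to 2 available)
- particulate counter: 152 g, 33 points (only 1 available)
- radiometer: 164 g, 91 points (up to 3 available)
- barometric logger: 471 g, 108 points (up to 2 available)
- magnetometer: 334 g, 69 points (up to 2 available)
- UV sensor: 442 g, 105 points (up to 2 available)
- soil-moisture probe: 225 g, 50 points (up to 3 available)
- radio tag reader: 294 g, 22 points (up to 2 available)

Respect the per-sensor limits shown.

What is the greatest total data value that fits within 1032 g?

381

Greedy by ratio would take 3×radiometer + UV sensor: 934 g used, total 378.
Dropping UV sensor frees 442 g; slotting in barometric logger (471 g) lifts the total to 381 at 963 g.
No other feasible combination exceeds 381.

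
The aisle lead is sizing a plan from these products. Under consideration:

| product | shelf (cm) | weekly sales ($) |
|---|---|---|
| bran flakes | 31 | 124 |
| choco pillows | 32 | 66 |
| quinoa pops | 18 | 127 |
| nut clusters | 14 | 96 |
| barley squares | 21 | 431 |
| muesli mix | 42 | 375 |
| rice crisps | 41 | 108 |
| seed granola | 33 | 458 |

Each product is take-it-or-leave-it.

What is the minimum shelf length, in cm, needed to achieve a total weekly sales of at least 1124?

96

Look for the lowest-shelf combination reaching 1124.
Taking barley squares + muesli mix + seed granola gives 1264 (≥ 1124) for 96 cm.
Any bundle with less than 96 cm falls short of 1124.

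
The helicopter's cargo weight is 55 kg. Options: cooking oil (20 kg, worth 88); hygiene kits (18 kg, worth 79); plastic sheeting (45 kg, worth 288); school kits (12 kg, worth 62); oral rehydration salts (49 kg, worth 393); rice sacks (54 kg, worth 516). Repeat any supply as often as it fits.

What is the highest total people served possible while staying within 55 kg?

Rice sacks uses 54 of the 55 kg and totals 516.
That's the maximum — no swap from here does better than 516.

516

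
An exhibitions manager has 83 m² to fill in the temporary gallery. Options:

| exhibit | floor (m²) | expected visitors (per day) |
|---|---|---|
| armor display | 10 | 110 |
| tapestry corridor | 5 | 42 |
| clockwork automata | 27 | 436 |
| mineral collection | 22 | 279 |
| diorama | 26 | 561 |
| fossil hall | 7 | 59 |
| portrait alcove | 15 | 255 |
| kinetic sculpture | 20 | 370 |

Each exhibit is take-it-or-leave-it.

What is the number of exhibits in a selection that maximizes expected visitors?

4

Best achievable expected visitors is 1477.
One optimal bundle: armor display + clockwork automata + diorama + kinetic sculpture (83 m²).
Any selection reaching 1477 contains exactly 4 exhibits.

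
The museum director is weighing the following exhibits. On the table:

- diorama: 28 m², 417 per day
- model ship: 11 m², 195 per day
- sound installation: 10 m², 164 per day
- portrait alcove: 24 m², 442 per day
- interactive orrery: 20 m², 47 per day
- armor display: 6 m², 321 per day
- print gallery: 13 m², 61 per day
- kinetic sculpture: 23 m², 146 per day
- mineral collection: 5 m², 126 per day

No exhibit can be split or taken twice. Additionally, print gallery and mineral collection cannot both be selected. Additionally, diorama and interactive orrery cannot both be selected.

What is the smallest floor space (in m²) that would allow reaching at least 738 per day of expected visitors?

Look for the lowest-floor combination reaching 738.
portrait alcove + armor display reaches 763 using 30 m².
Any bundle with less than 30 m² falls short of 738.

30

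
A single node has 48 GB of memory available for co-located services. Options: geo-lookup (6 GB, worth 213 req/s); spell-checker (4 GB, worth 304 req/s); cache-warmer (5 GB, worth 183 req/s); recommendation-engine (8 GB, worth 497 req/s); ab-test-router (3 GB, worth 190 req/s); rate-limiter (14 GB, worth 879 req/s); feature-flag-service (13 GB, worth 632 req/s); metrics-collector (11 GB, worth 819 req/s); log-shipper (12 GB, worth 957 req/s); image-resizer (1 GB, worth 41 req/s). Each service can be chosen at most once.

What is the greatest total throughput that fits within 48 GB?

Ranking by ratio (throughput/GB): log-shipper 79.75, spell-checker 76.00, metrics-collector 74.45, ab-test-router 63.33.
The ratio heuristic lands on spell-checker + ab-test-router + rate-limiter + metrics-collector + log-shipper + image-resizer (3190) but leaves 3 GB idle.
Replace spell-checker and image-resizer with recommendation-engine: the trade gains 152 net, giving 3342 at 48 GB.
The closest alternative, geo-lookup + spell-checker + rate-limiter + metrics-collector + log-shipper + image-resizer, reaches only 3213.

3342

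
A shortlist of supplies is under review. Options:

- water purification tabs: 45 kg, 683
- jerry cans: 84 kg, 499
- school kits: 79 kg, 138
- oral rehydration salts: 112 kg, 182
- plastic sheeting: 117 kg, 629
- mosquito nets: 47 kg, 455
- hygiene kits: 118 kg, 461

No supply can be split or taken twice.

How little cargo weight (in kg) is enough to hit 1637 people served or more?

Need the lightest bundle worth ≥ 1637.
water purification tabs + jerry cans + mosquito nets: 1637 people served at 176 kg.
Any bundle with less than 176 kg falls short of 1637.

176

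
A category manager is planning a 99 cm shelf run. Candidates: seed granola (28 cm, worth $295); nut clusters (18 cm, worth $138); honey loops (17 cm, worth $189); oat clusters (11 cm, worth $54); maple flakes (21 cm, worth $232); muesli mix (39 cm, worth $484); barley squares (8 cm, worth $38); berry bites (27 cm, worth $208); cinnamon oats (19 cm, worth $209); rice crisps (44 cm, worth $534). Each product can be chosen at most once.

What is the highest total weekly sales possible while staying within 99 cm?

1114

The ratio heuristic lands on oat clusters + muesli mix + rice crisps (1072) but leaves 5 cm idle.
But honey loops + maple flakes + muesli mix + cinnamon oats fits in 96 cm and reaches 1114.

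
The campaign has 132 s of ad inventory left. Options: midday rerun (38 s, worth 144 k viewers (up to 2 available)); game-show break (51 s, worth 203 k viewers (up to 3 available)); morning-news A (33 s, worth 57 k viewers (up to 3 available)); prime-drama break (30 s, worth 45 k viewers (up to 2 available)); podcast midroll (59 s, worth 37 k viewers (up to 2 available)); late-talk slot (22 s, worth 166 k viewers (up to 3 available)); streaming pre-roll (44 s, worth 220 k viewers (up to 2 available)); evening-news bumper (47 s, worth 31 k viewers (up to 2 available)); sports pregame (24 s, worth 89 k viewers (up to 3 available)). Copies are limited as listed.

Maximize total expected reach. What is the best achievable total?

Ranking by ratio (expected reach/s): late-talk slot 7.55, streaming pre-roll 5.00, game-show break 3.98.
Greedy by ratio would take 3×late-talk slot + streaming pre-roll: 110 s used, total 718.
Dropping late-talk slot frees 22 s; slotting in streaming pre-roll (44 s) lifts the total to 772 at 132 s.
No other feasible combination exceeds 772.

772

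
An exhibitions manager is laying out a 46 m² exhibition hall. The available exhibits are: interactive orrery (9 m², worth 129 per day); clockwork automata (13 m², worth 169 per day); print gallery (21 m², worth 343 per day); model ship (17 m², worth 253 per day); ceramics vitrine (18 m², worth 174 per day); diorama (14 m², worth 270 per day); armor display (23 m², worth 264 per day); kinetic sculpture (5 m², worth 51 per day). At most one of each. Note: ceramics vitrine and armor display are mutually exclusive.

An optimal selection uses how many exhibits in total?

3

Optimal total is 742.
For example interactive orrery + print gallery + diorama achieves it, using 44 m².
All optima have 3 exhibits.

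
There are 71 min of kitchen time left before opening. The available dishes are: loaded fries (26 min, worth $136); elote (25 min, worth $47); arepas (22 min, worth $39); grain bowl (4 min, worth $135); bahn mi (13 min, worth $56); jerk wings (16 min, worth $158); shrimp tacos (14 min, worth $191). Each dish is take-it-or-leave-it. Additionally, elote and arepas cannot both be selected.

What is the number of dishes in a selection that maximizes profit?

4

Optimal total is 620.
For example loaded fries + grain bowl + jerk wings + shrimp tacos achieves it, using 60 min.
Any selection reaching 620 contains exactly 4 dishes.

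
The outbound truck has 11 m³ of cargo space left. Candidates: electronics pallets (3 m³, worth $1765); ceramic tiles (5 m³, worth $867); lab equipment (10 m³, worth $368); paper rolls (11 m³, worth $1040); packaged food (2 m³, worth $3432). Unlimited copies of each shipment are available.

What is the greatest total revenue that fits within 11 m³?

17160

5×packaged food uses 10 of the 11 m³ and totals 17160.
Nothing else within 11 m³ beats 17160.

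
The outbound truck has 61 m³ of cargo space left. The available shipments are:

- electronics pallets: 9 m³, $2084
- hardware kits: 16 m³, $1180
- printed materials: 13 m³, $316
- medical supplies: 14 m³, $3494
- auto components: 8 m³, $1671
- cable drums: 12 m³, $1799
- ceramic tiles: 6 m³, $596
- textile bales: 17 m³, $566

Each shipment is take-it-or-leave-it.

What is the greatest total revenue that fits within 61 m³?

Density check — medical supplies 249.57, electronics pallets 231.56, auto components 208.88, cable drums 149.92 are the best per m³.
Filling by ratio: electronics pallets + medical supplies + auto components + cable drums + ceramic tiles for 9644, with 12 m³ left unused.
The 6 m³ tied up in ceramic tiles is better spent on hardware kits — total rises to 10228 (59 m³).
The spare 2 m³ is too small for any remaining shipment, and no exchange beats 10228.

10228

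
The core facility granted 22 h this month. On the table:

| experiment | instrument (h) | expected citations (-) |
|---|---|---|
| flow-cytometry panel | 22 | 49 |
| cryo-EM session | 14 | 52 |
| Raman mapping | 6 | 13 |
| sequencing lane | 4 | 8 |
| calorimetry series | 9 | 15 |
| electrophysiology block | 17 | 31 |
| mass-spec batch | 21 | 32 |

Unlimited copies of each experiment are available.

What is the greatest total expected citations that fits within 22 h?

By expected citations per h: cryo-EM session 3.71, flow-cytometry panel 2.23, Raman mapping 2.17, sequencing lane 2.00 lead.
Greedy by ratio would take cryo-EM session + Raman mapping: 20 h used, total 65.
The 6 h tied up in Raman mapping is better spent on 2×sequencing lane — total rises to 68 (22 h).
Nothing else within 22 h beats 68.

68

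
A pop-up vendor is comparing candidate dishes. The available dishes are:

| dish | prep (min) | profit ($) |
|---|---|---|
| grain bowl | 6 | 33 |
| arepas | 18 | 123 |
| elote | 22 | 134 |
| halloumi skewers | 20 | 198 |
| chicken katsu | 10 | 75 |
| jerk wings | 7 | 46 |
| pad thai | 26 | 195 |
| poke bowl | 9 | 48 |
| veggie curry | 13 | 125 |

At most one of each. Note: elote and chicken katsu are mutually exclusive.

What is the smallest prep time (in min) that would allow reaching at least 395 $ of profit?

43

Look for the lowest-prep combination reaching 395.
halloumi skewers + chicken katsu + veggie curry reaches 398 using 43 min.
Below 43 min the best achievable stays under 395.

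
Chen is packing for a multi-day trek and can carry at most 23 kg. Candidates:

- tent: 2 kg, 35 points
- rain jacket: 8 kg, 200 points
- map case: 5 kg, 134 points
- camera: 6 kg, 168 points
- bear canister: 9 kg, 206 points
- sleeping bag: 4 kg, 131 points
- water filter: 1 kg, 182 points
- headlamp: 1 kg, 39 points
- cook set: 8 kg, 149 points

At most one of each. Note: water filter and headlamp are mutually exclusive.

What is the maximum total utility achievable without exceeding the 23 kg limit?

Taking tent + map case + camera + bear canister + water filter: 23 kg used, 725 in utility.
The closest alternative, rain jacket + map case + bear canister + water filter, reaches only 722.

725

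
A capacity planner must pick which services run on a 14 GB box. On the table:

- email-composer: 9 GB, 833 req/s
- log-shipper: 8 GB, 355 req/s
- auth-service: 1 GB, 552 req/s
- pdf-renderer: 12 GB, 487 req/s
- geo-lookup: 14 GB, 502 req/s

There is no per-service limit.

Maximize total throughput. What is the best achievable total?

14×auth-service uses 14 of the 14 GB and totals 7728.
Nothing else within 14 GB beats 7728.

7728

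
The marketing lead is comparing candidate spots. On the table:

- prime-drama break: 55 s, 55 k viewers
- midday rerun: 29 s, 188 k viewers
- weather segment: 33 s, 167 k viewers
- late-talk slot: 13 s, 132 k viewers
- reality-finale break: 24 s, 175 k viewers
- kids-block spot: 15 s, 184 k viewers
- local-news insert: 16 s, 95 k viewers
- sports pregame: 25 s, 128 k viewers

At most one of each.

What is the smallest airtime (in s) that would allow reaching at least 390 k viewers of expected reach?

44

Look for the lowest-airtime combination reaching 390.
late-talk slot + kids-block spot + local-news insert reaches 411 using 44 s.
Any bundle with less than 44 s falls short of 390.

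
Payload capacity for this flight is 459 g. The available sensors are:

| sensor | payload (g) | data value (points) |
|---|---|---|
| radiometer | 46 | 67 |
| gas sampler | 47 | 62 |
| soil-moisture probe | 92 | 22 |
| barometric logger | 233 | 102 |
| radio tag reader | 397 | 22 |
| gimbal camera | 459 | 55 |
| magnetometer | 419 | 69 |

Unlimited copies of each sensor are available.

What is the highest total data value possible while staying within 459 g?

By data value per g: radiometer 1.46, gas sampler 1.32, barometric logger 0.44 lead.
The ratio ordering already packs tightly: 9×radiometer, 414 g, 603.
The spare 45 g is too small for any remaining sensor, and no exchange beats 603.

603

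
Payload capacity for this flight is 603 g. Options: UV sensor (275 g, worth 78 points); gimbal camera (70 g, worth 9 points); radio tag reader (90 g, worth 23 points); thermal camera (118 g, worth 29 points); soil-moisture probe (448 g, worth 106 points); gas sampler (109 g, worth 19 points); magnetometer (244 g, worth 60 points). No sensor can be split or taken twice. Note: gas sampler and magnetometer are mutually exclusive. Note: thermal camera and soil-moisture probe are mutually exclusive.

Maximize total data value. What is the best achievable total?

Best packing: UV sensor + radio tag reader + thermal camera + gas sampler — 592 g, 149 total.

149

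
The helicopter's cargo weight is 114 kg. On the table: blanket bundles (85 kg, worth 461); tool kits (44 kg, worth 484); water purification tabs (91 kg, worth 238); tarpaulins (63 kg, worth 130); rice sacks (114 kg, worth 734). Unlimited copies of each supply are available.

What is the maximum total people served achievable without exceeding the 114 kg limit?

968

Best packing: 2×tool kits — 88 kg, 968 total.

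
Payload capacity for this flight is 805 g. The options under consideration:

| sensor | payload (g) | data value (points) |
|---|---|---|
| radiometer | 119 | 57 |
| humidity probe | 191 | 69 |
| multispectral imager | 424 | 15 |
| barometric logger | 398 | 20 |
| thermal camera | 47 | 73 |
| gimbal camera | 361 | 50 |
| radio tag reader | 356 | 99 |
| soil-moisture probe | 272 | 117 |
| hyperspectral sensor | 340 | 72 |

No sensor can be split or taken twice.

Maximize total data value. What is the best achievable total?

346

Taking the top-ratio sensors first gives radiometer + humidity probe + thermal camera + soil-moisture probe for 316 (629 g).
Replace humidity probe with radio tag reader: the trade gains 30 net, giving 346 at 794 g.
The closest alternative, radiometer + thermal camera + soil-moisture probe + hyperspectral sensor, reaches only 319.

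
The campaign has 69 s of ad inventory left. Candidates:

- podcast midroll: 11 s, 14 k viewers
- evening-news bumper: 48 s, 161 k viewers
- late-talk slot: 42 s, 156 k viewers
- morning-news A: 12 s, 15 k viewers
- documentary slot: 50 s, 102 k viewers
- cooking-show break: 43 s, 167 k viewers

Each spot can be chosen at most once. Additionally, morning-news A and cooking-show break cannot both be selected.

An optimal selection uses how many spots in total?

3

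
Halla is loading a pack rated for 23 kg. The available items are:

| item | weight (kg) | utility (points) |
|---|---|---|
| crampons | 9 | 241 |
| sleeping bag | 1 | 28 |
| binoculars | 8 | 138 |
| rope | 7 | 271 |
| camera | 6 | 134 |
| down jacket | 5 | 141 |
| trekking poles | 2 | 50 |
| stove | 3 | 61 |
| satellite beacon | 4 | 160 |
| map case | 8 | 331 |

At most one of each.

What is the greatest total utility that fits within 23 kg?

Density check — map case 41.38, satellite beacon 40.00, rope 38.71 are the best per kg.
Filling by ratio: sleeping bag + rope + trekking poles + satellite beacon + map case for 840, with 1 kg left unused.
Dropping trekking poles frees 2 kg; slotting in stove (3 kg) lifts the total to 851 at 23 kg.
No other feasible combination exceeds 851.

851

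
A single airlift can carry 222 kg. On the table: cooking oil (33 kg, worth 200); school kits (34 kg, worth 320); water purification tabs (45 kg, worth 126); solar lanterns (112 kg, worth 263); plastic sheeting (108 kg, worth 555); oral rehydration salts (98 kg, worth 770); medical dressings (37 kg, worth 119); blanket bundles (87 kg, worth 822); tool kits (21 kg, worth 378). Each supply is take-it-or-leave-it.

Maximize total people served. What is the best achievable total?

1970

Filling by ratio: cooking oil + school kits + medical dressings + blanket bundles + tool kits for 1839, with 10 kg left unused.
Dropping cooking oil and school kits and medical dressings frees 104 kg; slotting in oral rehydration salts (98 kg) lifts the total to 1970 at 206 kg.
The closest alternative, school kits + oral rehydration salts + blanket bundles, reaches only 1912.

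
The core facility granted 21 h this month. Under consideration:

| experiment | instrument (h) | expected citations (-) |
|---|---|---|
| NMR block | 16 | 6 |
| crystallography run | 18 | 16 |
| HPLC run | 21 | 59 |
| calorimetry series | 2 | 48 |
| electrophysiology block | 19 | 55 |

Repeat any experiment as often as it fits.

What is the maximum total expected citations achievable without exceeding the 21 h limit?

480

10×calorimetry series uses 20 of the 21 h and totals 480.
Nothing else within 21 h beats 480.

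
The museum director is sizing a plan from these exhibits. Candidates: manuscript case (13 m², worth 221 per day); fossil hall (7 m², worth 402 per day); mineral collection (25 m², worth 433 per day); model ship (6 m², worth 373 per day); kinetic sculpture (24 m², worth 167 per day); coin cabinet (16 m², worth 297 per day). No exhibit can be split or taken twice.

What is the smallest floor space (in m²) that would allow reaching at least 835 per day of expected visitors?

Look for the lowest-floor combination reaching 835.
manuscript case + fossil hall + model ship: 996 expected visitors at 26 m².
Below 26 m² the best achievable stays under 835.

26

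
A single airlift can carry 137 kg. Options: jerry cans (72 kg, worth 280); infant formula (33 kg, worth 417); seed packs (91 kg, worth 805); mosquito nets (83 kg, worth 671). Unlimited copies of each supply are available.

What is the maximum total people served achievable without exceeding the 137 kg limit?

1668

4×infant formula uses 132 of the 137 kg and totals 1668.
That's the maximum — no swap from here does better than 1668.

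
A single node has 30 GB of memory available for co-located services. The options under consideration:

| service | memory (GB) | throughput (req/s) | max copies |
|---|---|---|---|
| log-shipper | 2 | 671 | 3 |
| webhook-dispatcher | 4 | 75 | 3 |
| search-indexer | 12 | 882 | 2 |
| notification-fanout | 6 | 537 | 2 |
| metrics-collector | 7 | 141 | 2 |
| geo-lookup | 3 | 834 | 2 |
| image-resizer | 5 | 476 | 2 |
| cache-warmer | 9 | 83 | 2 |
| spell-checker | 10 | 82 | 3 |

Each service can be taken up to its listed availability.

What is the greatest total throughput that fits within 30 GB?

Density check — log-shipper 335.50, geo-lookup 278.00, image-resizer 95.20 are the best per GB.
The ratio heuristic lands on 3×log-shipper + notification-fanout + 2×geo-lookup + 2×image-resizer (5170) but leaves 2 GB idle.
Replace image-resizer with notification-fanout: the trade gains 61 net, giving 5231 at 29 GB.
Nothing else within 30 GB beats 5231.

5231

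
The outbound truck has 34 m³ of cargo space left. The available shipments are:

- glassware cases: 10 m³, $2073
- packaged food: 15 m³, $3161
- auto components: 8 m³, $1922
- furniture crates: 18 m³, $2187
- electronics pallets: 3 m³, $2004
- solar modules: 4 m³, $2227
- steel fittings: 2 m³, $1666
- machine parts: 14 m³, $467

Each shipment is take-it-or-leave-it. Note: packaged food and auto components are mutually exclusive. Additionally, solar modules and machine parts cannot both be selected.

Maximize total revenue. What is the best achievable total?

Glassware cases + packaged food + electronics pallets + solar modules + steel fittings uses 34 of the 34 m³ and totals 11131.
Runner-up glassware cases + auto components + electronics pallets + solar modules + steel fittings tops out at 9892.

11131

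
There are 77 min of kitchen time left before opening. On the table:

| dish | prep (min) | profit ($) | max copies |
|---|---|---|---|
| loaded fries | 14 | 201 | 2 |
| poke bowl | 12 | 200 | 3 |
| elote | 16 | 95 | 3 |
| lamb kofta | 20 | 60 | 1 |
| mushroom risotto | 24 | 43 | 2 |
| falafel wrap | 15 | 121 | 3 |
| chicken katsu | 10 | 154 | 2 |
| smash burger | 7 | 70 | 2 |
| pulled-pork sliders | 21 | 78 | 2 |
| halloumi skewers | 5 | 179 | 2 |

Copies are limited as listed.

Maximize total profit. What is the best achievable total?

A density-first pass picks 3×poke bowl + 2×chicken katsu + smash burger + 2×halloumi skewers — 1336 at 73 min.
The 10 min tied up in chicken katsu is better spent on loaded fries — total rises to 1383 (77 min).

1383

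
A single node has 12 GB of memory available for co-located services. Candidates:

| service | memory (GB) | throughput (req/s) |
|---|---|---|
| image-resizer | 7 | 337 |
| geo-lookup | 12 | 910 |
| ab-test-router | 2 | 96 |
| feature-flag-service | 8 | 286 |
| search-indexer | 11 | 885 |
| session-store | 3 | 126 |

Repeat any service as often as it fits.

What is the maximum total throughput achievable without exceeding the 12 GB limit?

Greedy by ratio would take search-indexer: 11 GB used, total 885.
Dropping search-indexer frees 11 GB; slotting in geo-lookup (12 GB) lifts the total to 910 at 12 GB.
That's the maximum — no swap from here does better than 910.

910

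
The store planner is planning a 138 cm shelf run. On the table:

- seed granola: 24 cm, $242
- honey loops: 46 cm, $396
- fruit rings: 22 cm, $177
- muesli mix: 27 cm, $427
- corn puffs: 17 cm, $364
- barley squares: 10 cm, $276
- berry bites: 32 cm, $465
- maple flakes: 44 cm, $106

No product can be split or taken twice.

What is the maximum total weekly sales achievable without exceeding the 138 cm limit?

Ranking by ratio (weekly sales/cm): barley squares 27.60, corn puffs 21.41, muesli mix 15.81, berry bites 14.53.
The ratio ordering already packs tightly: seed granola + fruit rings + muesli mix + corn puffs + barley squares + berry bites, 132 cm, 1951.
Every other selection either busts 138 cm or fails to beat 1951.

1951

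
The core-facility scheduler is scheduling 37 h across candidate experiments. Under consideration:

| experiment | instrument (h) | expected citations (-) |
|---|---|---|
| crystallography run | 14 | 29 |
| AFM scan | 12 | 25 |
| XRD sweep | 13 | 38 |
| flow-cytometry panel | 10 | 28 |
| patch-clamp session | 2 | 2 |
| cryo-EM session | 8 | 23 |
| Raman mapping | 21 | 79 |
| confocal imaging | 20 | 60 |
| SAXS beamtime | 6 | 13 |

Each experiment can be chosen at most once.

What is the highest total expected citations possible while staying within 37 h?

120

Filling by ratio: XRD sweep + patch-clamp session + Raman mapping for 119, with 1 h left unused.
The 15 h tied up in XRD sweep and patch-clamp session is better spent on flow-cytometry panel + SAXS beamtime — total rises to 120 (37 h).
Every other selection either busts 37 h or fails to beat 120.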